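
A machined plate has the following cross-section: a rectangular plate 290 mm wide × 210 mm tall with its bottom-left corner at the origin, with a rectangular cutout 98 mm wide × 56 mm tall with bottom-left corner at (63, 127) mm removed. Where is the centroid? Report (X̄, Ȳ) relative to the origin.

X̄ = 148.27 mm, Ȳ = 100.05 mm

plate: A = 290 × 210 = 60900.00, centroid at (145.00, 105.00).
hole: A = −(98 × 56) = -5488.00, centroid at (112.00, 155.00).
ΣA = 55412.00 mm², ΣAX̄ = 8215844.00 mm³, ΣAȲ = 5543860.00 mm³.
X̄ = 8215844.00/55412.00 = 148.27 mm; Ȳ = 5543860.00/55412.00 = 100.05 mm.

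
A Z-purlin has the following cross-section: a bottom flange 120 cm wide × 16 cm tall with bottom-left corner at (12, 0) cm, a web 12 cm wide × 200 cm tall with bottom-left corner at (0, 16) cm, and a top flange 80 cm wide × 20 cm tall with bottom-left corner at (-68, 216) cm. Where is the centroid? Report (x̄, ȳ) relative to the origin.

x̄ = 18.22 cm, ȳ = 110.70 cm

Part | A | x̄ᵢ | ȳᵢ | A·x̄ᵢ | A·ȳᵢ
bottom flange | 1920.00 | 72.00 | 8.00 | 138240.00 | 15360.00
web | 2400.00 | 6.00 | 116.00 | 14400.00 | 278400.00
top flange | 1600.00 | -28.00 | 226.00 | -44800.00 | 361600.00
Σ | 5920.00 |  |  | 107840.00 | 655360.00
x̄ = 107840.00 / 5920.00 = 18.22 cm
ȳ = 655360.00 / 5920.00 = 110.70 cm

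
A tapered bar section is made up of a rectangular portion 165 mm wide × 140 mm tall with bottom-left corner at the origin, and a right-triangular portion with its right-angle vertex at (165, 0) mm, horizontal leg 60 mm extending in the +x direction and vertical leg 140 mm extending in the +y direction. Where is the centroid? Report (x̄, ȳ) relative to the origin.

rectangular portion: A = 165 × 140 = 23100.00, centroid at (82.50, 70.00).
triangular portion: A = ½·60·140 = 4200.00, centroid at (185.00, 46.67).
ΣA = 27300.00 mm², ΣAx̄ = 2682750.00 mm³, ΣAȳ = 1813000.00 mm³.
x̄ = 2682750.00/27300.00 = 98.27 mm; ȳ = 1813000.00/27300.00 = 66.41 mm.

x̄ = 98.27 mm, ȳ = 66.41 mm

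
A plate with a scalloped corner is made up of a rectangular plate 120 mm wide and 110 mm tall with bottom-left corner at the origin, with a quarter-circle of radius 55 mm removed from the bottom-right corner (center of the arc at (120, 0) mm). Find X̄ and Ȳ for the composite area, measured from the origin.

plate: A = 120 × 110 = 13200.00, centroid at (60.00, 55.00).
removed quarter-circle: A = −¼π·55² = -2375.83, centroid at (96.66, 23.34).
ΣA = 10824.17 mm²
ΣAX̄ = (13200.00)(60.00) + (-2375.83)(96.66) = 562358.80 mm³
ΣAȲ = (13200.00)(55.00) + (-2375.83)(23.34) = 670541.67 mm³
X̄ = 562358.80 / 10824.17 = 51.95 mm
Ȳ = 670541.67 / 10824.17 = 61.95 mm

X̄ = 51.95 mm, Ȳ = 61.95 mm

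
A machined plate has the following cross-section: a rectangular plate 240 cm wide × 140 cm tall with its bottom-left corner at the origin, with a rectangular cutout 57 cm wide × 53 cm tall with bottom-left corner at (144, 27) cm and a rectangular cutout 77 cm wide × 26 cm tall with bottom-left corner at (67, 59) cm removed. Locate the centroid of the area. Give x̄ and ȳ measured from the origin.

x̄ = 115.47 cm, ȳ = 71.60 cm

Part | A | x̄ᵢ | ȳᵢ | A·x̄ᵢ | A·ȳᵢ
plate | 33600.00 | 120.00 | 70.00 | 4032000.00 | 2352000.00
hole 1 | -3021.00 | 172.50 | 53.50 | -521122.50 | -161623.50
hole 2 | -2002.00 | 105.50 | 72.00 | -211211.00 | -144144.00
Σ | 28577.00 |  |  | 3299666.50 | 2046232.50
x̄ = 3299666.50 / 28577.00 = 115.47 cm
ȳ = 2046232.50 / 28577.00 = 71.60 cm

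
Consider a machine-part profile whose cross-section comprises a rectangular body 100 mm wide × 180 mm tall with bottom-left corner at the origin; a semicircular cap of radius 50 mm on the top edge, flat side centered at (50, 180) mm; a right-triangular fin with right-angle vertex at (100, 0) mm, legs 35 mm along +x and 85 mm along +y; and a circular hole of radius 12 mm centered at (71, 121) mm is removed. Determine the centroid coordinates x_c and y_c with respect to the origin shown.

Part | A | x̄ᵢ | ȳᵢ | A·x̄ᵢ | A·ȳᵢ
rectangular body | 18000.00 | 50.00 | 90.00 | 900000.00 | 1620000.00
semicircular top | 3926.99 | 50.00 | 201.22 | 196349.54 | 790191.68
triangular fin | 1487.50 | 111.67 | 28.33 | 166104.17 | 42145.83
hole | -452.39 | 71.00 | 121.00 | -32119.64 | -54739.11
Σ | 22962.10 |  |  | 1230334.06 | 2397598.40
x_c = 1230334.06 / 22962.10 = 53.58 mm
y_c = 2397598.40 / 22962.10 = 104.42 mm

x_c = 53.58 mm, y_c = 104.42 mm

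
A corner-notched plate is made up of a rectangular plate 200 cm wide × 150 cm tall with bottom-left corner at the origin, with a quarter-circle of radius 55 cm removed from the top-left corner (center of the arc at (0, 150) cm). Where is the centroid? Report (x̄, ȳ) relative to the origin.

plate: A = 200 × 150 = 30000.00, centroid at (100.00, 75.00).
removed quarter-circle: A = −¼π·55² = -2375.83, centroid at (23.34, 126.66).
ΣA = 27624.17 cm², ΣAx̄ = 2944541.67 cm³, ΣAȳ = 1949083.92 cm³.
x̄ = 2944541.67/27624.17 = 106.59 cm; ȳ = 1949083.92/27624.17 = 70.56 cm.

x̄ = 106.59 cm, ȳ = 70.56 cm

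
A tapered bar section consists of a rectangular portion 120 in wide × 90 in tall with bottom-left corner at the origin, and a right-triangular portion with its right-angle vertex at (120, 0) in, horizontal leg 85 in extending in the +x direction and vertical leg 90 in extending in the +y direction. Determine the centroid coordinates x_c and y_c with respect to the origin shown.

Part | A | x̄ᵢ | ȳᵢ | A·x̄ᵢ | A·ȳᵢ
rectangular portion | 10800.00 | 60.00 | 45.00 | 648000.00 | 486000.00
triangular portion | 3825.00 | 148.33 | 30.00 | 567375.00 | 114750.00
Σ | 14625.00 |  |  | 1215375.00 | 600750.00
x_c = 1215375.00 / 14625.00 = 83.10 in
y_c = 600750.00 / 14625.00 = 41.08 in

x_c = 83.10 in, y_c = 41.08 in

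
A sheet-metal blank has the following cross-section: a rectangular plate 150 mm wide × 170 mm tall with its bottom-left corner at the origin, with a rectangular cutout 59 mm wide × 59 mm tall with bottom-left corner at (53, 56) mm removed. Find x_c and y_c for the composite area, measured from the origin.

x_c = 73.81 mm, y_c = 84.92 mm

Part | A | x̄ᵢ | ȳᵢ | A·x̄ᵢ | A·ȳᵢ
plate | 25500.00 | 75.00 | 85.00 | 1912500.00 | 2167500.00
hole | -3481.00 | 82.50 | 85.50 | -287182.50 | -297625.50
Σ | 22019.00 |  |  | 1625317.50 | 1869874.50
x_c = 1625317.50 / 22019.00 = 73.81 mm
y_c = 1869874.50 / 22019.00 = 84.92 mm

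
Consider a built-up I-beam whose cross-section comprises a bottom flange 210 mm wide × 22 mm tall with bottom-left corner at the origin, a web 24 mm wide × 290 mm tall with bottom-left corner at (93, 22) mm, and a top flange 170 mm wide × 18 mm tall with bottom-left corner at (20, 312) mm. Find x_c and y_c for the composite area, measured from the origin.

x_c = 105.00 mm, y_c = 149.96 mm

Part | A | x̄ᵢ | ȳᵢ | A·x̄ᵢ | A·ȳᵢ
bottom flange | 4620.00 | 105.00 | 11.00 | 485100.00 | 50820.00
web | 6960.00 | 105.00 | 167.00 | 730800.00 | 1162320.00
top flange | 3060.00 | 105.00 | 321.00 | 321300.00 | 982260.00
Σ | 14640.00 |  |  | 1537200.00 | 2195400.00
x_c = 1537200.00 / 14640.00 = 105.00 mm
y_c = 2195400.00 / 14640.00 = 149.96 mm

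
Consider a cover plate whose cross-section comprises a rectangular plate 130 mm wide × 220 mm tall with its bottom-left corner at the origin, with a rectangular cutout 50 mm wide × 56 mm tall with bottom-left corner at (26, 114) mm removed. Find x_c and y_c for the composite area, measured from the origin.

plate: A = 130 × 220 = 28600.00, centroid at (65.00, 110.00).
hole: A = −(50 × 56) = -2800.00, centroid at (51.00, 142.00).
ΣA = 25800.00 mm², ΣAx_c = 1716200.00 mm³, ΣAy_c = 2748400.00 mm³.
x_c = 1716200.00/25800.00 = 66.52 mm; y_c = 2748400.00/25800.00 = 106.53 mm.

x_c = 66.52 mm, y_c = 106.53 mm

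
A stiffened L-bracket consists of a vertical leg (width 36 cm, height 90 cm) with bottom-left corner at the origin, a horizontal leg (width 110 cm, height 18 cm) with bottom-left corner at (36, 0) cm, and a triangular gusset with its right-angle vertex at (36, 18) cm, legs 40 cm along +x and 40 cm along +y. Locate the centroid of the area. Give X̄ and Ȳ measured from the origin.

vertical leg: A = 36 × 90 = 3240.00, centroid at (18.00, 45.00).
horizontal leg: A = 110 × 18 = 1980.00, centroid at (91.00, 9.00).
gusset: A = ½·40·40 = 800.00, centroid at (49.33, 31.33).
ΣA = 6020.00 cm²
ΣAX̄ = (3240.00)(18.00) + (1980.00)(91.00) + (800.00)(49.33) = 277966.67 cm³
ΣAȲ = (3240.00)(45.00) + (1980.00)(9.00) + (800.00)(31.33) = 188686.67 cm³
X̄ = 277966.67 / 6020.00 = 46.17 cm
Ȳ = 188686.67 / 6020.00 = 31.34 cm

X̄ = 46.17 cm, Ȳ = 31.34 cm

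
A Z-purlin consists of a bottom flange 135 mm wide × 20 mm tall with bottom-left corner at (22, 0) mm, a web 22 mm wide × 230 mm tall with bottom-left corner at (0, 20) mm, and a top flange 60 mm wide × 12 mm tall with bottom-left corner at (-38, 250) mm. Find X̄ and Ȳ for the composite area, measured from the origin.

X̄ = 34.38 mm, Ȳ = 105.47 mm

Part | A | x̄ᵢ | ȳᵢ | A·x̄ᵢ | A·ȳᵢ
bottom flange | 2700.00 | 89.50 | 10.00 | 241650.00 | 27000.00
web | 5060.00 | 11.00 | 135.00 | 55660.00 | 683100.00
top flange | 720.00 | -8.00 | 256.00 | -5760.00 | 184320.00
Σ | 8480.00 |  |  | 291550.00 | 894420.00
X̄ = 291550.00 / 8480.00 = 34.38 mm
Ȳ = 894420.00 / 8480.00 = 105.47 mm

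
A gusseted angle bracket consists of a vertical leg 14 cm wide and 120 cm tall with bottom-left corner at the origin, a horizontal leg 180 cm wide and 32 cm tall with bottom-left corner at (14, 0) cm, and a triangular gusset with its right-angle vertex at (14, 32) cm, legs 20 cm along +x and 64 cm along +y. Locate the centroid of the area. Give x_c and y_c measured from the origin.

vertical leg: A = 14 × 120 = 1680.00, centroid at (7.00, 60.00).
horizontal leg: A = 180 × 32 = 5760.00, centroid at (104.00, 16.00).
gusset: A = ½·20·64 = 640.00, centroid at (20.67, 53.33).
ΣA = 8080.00 cm²
ΣAx_c = (1680.00)(7.00) + (5760.00)(104.00) + (640.00)(20.67) = 624026.67 cm³
ΣAy_c = (1680.00)(60.00) + (5760.00)(16.00) + (640.00)(53.33) = 227093.33 cm³
x_c = 624026.67 / 8080.00 = 77.23 cm
y_c = 227093.33 / 8080.00 = 28.11 cm

x_c = 77.23 cm, y_c = 28.11 cm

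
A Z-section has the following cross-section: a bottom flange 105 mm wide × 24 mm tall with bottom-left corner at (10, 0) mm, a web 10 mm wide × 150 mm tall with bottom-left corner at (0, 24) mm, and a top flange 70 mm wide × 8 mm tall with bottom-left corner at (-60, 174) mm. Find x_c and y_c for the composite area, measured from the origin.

x_c = 32.97 mm, y_c = 60.79 mm

Part | A | x̄ᵢ | ȳᵢ | A·x̄ᵢ | A·ȳᵢ
bottom flange | 2520.00 | 62.50 | 12.00 | 157500.00 | 30240.00
web | 1500.00 | 5.00 | 99.00 | 7500.00 | 148500.00
top flange | 560.00 | -25.00 | 178.00 | -14000.00 | 99680.00
Σ | 4580.00 |  |  | 151000.00 | 278420.00
x_c = 151000.00 / 4580.00 = 32.97 mm
y_c = 278420.00 / 4580.00 = 60.79 mm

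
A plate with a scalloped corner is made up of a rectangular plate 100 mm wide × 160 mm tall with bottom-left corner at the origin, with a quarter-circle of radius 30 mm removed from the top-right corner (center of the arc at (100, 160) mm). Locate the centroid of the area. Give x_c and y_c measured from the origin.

x_c = 48.28 mm, y_c = 76.89 mm

plate: A = 100 × 160 = 16000.00, centroid at (50.00, 80.00).
removed quarter-circle: A = −¼π·30² = -706.86, centroid at (87.27, 147.27).
ΣA = 15293.14 mm²
ΣAx_c = (16000.00)(50.00) + (-706.86)(87.27) = 738314.17 mm³
ΣAy_c = (16000.00)(80.00) + (-706.86)(147.27) = 1175902.66 mm³
x_c = 738314.17 / 15293.14 = 48.28 mm
y_c = 1175902.66 / 15293.14 = 76.89 mm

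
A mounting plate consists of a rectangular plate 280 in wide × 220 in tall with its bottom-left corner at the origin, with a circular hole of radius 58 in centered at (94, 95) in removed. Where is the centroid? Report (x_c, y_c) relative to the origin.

plate: A = 280 × 220 = 61600.00, centroid at (140.00, 110.00).
hole: A = −π·58² = -10568.32, centroid at (94.00, 95.00).
ΣA = 51031.68 in²
ΣAx_c = (61600.00)(140.00) + (-10568.32)(94.00) = 7630578.14 in³
ΣAy_c = (61600.00)(110.00) + (-10568.32)(95.00) = 5772009.82 in³
x_c = 7630578.14 / 51031.68 = 149.53 in
y_c = 5772009.82 / 51031.68 = 113.11 in

x_c = 149.53 in, y_c = 113.11 in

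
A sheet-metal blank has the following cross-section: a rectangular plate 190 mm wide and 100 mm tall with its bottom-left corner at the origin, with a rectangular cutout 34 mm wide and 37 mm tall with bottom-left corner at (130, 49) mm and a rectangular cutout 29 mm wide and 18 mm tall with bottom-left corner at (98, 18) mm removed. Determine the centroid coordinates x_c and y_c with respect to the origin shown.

x_c = 90.67 mm, y_c = 49.42 mm

Part | A | x̄ᵢ | ȳᵢ | A·x̄ᵢ | A·ȳᵢ
plate | 19000.00 | 95.00 | 50.00 | 1805000.00 | 950000.00
hole 1 | -1258.00 | 147.00 | 67.50 | -184926.00 | -84915.00
hole 2 | -522.00 | 112.50 | 27.00 | -58725.00 | -14094.00
Σ | 17220.00 |  |  | 1561349.00 | 850991.00
x_c = 1561349.00 / 17220.00 = 90.67 mm
y_c = 850991.00 / 17220.00 = 49.42 mm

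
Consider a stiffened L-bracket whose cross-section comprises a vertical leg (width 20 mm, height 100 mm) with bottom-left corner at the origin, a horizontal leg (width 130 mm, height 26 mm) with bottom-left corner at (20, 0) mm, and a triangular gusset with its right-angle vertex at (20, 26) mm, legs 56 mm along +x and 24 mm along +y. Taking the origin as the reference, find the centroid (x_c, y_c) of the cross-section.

Part | A | x̄ᵢ | ȳᵢ | A·x̄ᵢ | A·ȳᵢ
vertical leg | 2000.00 | 10.00 | 50.00 | 20000.00 | 100000.00
horizontal leg | 3380.00 | 85.00 | 13.00 | 287300.00 | 43940.00
gusset | 672.00 | 38.67 | 34.00 | 25984.00 | 22848.00
Σ | 6052.00 |  |  | 333284.00 | 166788.00
x_c = 333284.00 / 6052.00 = 55.07 mm
y_c = 166788.00 / 6052.00 = 27.56 mm

x_c = 55.07 mm, y_c = 27.56 mm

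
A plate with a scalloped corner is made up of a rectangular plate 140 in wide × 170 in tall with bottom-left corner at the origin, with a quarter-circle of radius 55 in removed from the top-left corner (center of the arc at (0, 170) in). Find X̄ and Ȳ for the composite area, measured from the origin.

plate: A = 140 × 170 = 23800.00, centroid at (70.00, 85.00).
removed quarter-circle: A = −¼π·55² = -2375.83, centroid at (23.34, 146.66).
ΣA = 21424.17 in²
ΣAX̄ = (23800.00)(70.00) + (-2375.83)(23.34) = 1610541.67 in³
ΣAȲ = (23800.00)(85.00) + (-2375.83)(146.66) = 1674567.33 in³
X̄ = 1610541.67 / 21424.17 = 75.17 in
Ȳ = 1674567.33 / 21424.17 = 78.16 in

X̄ = 75.17 in, Ȳ = 78.16 in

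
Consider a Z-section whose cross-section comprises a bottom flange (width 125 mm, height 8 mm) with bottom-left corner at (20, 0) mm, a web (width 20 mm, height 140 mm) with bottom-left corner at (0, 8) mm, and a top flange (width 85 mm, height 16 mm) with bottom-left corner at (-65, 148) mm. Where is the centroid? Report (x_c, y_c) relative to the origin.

bottom flange: A = 125 × 8 = 1000.00, centroid at (82.50, 4.00).
web: A = 20 × 140 = 2800.00, centroid at (10.00, 78.00).
top flange: A = 85 × 16 = 1360.00, centroid at (-22.50, 156.00).
ΣA = 5160.00 mm², ΣAx_c = 79900.00 mm³, ΣAy_c = 434560.00 mm³.
x_c = 79900.00/5160.00 = 15.48 mm; y_c = 434560.00/5160.00 = 84.22 mm.

x_c = 15.48 mm, y_c = 84.22 mm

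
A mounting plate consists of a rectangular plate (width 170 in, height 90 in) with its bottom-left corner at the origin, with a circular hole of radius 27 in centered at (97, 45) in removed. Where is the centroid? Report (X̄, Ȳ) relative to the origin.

X̄ = 82.89 in, Ȳ = 45.00 in

plate: A = 170 × 90 = 15300.00, centroid at (85.00, 45.00).
hole: A = −π·27² = -2290.22, centroid at (97.00, 45.00).
ΣA = 13009.78 in²
ΣAX̄ = (15300.00)(85.00) + (-2290.22)(97.00) = 1078348.56 in³
ΣAȲ = (15300.00)(45.00) + (-2290.22)(45.00) = 585440.05 in³
X̄ = 1078348.56 / 13009.78 = 82.89 in
Ȳ = 585440.05 / 13009.78 = 45.00 in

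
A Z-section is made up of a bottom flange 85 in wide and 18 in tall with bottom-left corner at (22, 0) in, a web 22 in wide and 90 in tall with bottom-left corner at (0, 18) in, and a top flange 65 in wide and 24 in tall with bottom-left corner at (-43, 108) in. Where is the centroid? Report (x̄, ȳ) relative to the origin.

bottom flange: A = 85 × 18 = 1530.00, centroid at (64.50, 9.00).
web: A = 22 × 90 = 1980.00, centroid at (11.00, 63.00).
top flange: A = 65 × 24 = 1560.00, centroid at (-10.50, 120.00).
ΣA = 5070.00 in², ΣAx̄ = 104085.00 in³, ΣAȳ = 325710.00 in³.
x̄ = 104085.00/5070.00 = 20.53 in; ȳ = 325710.00/5070.00 = 64.24 in.

x̄ = 20.53 in, ȳ = 64.24 in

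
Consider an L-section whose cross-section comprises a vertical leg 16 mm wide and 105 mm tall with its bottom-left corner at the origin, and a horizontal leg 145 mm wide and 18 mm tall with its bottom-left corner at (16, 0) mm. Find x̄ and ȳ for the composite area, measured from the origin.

x̄ = 56.98 mm, ȳ = 26.03 mm

vertical leg: A = 16 × 105 = 1680.00, centroid at (8.00, 52.50).
horizontal leg: A = 145 × 18 = 2610.00, centroid at (88.50, 9.00).
ΣA = 4290.00 mm², ΣAx̄ = 244425.00 mm³, ΣAȳ = 111690.00 mm³.
x̄ = 244425.00/4290.00 = 56.98 mm; ȳ = 111690.00/4290.00 = 26.03 mm.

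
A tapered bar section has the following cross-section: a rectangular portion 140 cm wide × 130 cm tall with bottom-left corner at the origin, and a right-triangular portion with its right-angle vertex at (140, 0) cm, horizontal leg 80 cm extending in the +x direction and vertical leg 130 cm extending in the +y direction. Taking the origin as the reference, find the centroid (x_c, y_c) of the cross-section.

x_c = 91.48 cm, y_c = 60.19 cm

Part | A | x̄ᵢ | ȳᵢ | A·x̄ᵢ | A·ȳᵢ
rectangular portion | 18200.00 | 70.00 | 65.00 | 1274000.00 | 1183000.00
triangular portion | 5200.00 | 166.67 | 43.33 | 866666.67 | 225333.33
Σ | 23400.00 |  |  | 2140666.67 | 1408333.33
x_c = 2140666.67 / 23400.00 = 91.48 cm
y_c = 1408333.33 / 23400.00 = 60.19 cm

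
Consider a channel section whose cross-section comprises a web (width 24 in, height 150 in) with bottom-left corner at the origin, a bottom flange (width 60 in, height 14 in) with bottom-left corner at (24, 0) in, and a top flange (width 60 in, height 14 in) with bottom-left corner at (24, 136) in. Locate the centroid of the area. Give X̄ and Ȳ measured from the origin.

X̄ = 25.36 in, Ȳ = 75.00 in

Part | A | x̄ᵢ | ȳᵢ | A·x̄ᵢ | A·ȳᵢ
web | 3600.00 | 12.00 | 75.00 | 43200.00 | 270000.00
bottom flange | 840.00 | 54.00 | 7.00 | 45360.00 | 5880.00
top flange | 840.00 | 54.00 | 143.00 | 45360.00 | 120120.00
Σ | 5280.00 |  |  | 133920.00 | 396000.00
X̄ = 133920.00 / 5280.00 = 25.36 in
Ȳ = 396000.00 / 5280.00 = 75.00 in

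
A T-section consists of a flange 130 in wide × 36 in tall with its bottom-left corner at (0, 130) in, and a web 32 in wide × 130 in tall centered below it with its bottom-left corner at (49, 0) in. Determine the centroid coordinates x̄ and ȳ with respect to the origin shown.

x̄ = 65.00 in, ȳ = 108.94 in

web: A = 32 × 130 = 4160.00, centroid at (65.00, 65.00).
flange: A = 130 × 36 = 4680.00, centroid at (65.00, 148.00).
ΣA = 8840.00 in², ΣAx̄ = 574600.00 in³, ΣAȳ = 963040.00 in³.
x̄ = 574600.00/8840.00 = 65.00 in; ȳ = 963040.00/8840.00 = 108.94 in.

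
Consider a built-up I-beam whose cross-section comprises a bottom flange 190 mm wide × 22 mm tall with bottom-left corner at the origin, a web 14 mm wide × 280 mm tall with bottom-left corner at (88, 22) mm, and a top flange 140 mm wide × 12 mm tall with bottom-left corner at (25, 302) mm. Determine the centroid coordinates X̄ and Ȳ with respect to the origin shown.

bottom flange: A = 190 × 22 = 4180.00, centroid at (95.00, 11.00).
web: A = 14 × 280 = 3920.00, centroid at (95.00, 162.00).
top flange: A = 140 × 12 = 1680.00, centroid at (95.00, 308.00).
ΣA = 9780.00 mm²
ΣAX̄ = (4180.00)(95.00) + (3920.00)(95.00) + (1680.00)(95.00) = 929100.00 mm³
ΣAȲ = (4180.00)(11.00) + (3920.00)(162.00) + (1680.00)(308.00) = 1198460.00 mm³
X̄ = 929100.00 / 9780.00 = 95.00 mm
Ȳ = 1198460.00 / 9780.00 = 122.54 mm

X̄ = 95.00 mm, Ȳ = 122.54 mm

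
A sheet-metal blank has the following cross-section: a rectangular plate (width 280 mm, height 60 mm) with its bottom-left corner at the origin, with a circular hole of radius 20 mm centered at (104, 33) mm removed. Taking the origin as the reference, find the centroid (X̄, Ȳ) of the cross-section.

Part | A | x̄ᵢ | ȳᵢ | A·x̄ᵢ | A·ȳᵢ
plate | 16800.00 | 140.00 | 30.00 | 2352000.00 | 504000.00
hole | -1256.64 | 104.00 | 33.00 | -130690.25 | -41469.02
Σ | 15543.36 |  |  | 2221309.75 | 462530.98
X̄ = 2221309.75 / 15543.36 = 142.91 mm
Ȳ = 462530.98 / 15543.36 = 29.76 mm

X̄ = 142.91 mm, Ȳ = 29.76 mm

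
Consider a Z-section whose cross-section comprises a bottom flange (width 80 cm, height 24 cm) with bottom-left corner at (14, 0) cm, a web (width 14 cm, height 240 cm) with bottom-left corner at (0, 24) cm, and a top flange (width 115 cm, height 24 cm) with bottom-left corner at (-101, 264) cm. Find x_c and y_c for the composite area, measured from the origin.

x_c = 0.89 cm, y_c = 157.79 cm

bottom flange: A = 80 × 24 = 1920.00, centroid at (54.00, 12.00).
web: A = 14 × 240 = 3360.00, centroid at (7.00, 144.00).
top flange: A = 115 × 24 = 2760.00, centroid at (-43.50, 276.00).
ΣA = 8040.00 cm²
ΣAx_c = (1920.00)(54.00) + (3360.00)(7.00) + (2760.00)(-43.50) = 7140.00 cm³
ΣAy_c = (1920.00)(12.00) + (3360.00)(144.00) + (2760.00)(276.00) = 1268640.00 cm³
x_c = 7140.00 / 8040.00 = 0.89 cm
y_c = 1268640.00 / 8040.00 = 157.79 cm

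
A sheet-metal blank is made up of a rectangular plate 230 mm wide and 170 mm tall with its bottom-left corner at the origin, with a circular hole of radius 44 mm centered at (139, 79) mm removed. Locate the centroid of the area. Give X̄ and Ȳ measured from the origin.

X̄ = 110.58 mm, Ȳ = 86.11 mm

plate: A = 230 × 170 = 39100.00, centroid at (115.00, 85.00).
hole: A = −π·44² = -6082.12, centroid at (139.00, 79.00).
ΣA = 33017.88 mm², ΣAX̄ = 3651084.85 mm³, ΣAȲ = 2843012.25 mm³.
X̄ = 3651084.85/33017.88 = 110.58 mm; Ȳ = 2843012.25/33017.88 = 86.11 mm.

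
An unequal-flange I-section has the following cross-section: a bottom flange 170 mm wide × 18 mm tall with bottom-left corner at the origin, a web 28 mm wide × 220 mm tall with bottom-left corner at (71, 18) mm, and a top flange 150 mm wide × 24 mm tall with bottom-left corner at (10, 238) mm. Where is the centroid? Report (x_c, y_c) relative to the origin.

x_c = 85.00 mm, y_c = 133.85 mm

bottom flange: A = 170 × 18 = 3060.00, centroid at (85.00, 9.00).
web: A = 28 × 220 = 6160.00, centroid at (85.00, 128.00).
top flange: A = 150 × 24 = 3600.00, centroid at (85.00, 250.00).
ΣA = 12820.00 mm², ΣAx_c = 1089700.00 mm³, ΣAy_c = 1716020.00 mm³.
x_c = 1089700.00/12820.00 = 85.00 mm; y_c = 1716020.00/12820.00 = 133.85 mm.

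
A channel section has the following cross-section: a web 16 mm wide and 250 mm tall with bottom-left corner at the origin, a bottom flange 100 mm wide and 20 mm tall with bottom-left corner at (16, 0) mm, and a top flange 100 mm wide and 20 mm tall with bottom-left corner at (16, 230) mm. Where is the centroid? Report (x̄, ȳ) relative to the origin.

Part | A | x̄ᵢ | ȳᵢ | A·x̄ᵢ | A·ȳᵢ
web | 4000.00 | 8.00 | 125.00 | 32000.00 | 500000.00
bottom flange | 2000.00 | 66.00 | 10.00 | 132000.00 | 20000.00
top flange | 2000.00 | 66.00 | 240.00 | 132000.00 | 480000.00
Σ | 8000.00 |  |  | 296000.00 | 1000000.00
x̄ = 296000.00 / 8000.00 = 37.00 mm
ȳ = 1000000.00 / 8000.00 = 125.00 mm

x̄ = 37.00 mm, ȳ = 125.00 mm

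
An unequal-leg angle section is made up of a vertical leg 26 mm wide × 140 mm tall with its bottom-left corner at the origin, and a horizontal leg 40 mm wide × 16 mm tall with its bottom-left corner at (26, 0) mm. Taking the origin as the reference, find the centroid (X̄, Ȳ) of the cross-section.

vertical leg: A = 26 × 140 = 3640.00, centroid at (13.00, 70.00).
horizontal leg: A = 40 × 16 = 640.00, centroid at (46.00, 8.00).
ΣA = 4280.00 mm²
ΣAX̄ = (3640.00)(13.00) + (640.00)(46.00) = 76760.00 mm³
ΣAȲ = (3640.00)(70.00) + (640.00)(8.00) = 259920.00 mm³
X̄ = 76760.00 / 4280.00 = 17.93 mm
Ȳ = 259920.00 / 4280.00 = 60.73 mm

X̄ = 17.93 mm, Ȳ = 60.73 mm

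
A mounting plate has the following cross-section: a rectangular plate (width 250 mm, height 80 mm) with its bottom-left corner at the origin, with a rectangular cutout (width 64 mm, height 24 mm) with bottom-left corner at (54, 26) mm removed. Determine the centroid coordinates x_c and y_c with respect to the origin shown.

Part | A | x̄ᵢ | ȳᵢ | A·x̄ᵢ | A·ȳᵢ
plate | 20000.00 | 125.00 | 40.00 | 2500000.00 | 800000.00
hole | -1536.00 | 86.00 | 38.00 | -132096.00 | -58368.00
Σ | 18464.00 |  |  | 2367904.00 | 741632.00
x_c = 2367904.00 / 18464.00 = 128.24 mm
y_c = 741632.00 / 18464.00 = 40.17 mm

x_c = 128.24 mm, y_c = 40.17 mm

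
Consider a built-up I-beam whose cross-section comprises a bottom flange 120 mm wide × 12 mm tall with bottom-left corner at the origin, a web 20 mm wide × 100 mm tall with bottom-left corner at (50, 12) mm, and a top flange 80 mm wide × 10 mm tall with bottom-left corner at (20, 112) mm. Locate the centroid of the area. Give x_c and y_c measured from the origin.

x_c = 60.00 mm, y_c = 53.36 mm

bottom flange: A = 120 × 12 = 1440.00, centroid at (60.00, 6.00).
web: A = 20 × 100 = 2000.00, centroid at (60.00, 62.00).
top flange: A = 80 × 10 = 800.00, centroid at (60.00, 117.00).
ΣA = 4240.00 mm²
ΣAx_c = (1440.00)(60.00) + (2000.00)(60.00) + (800.00)(60.00) = 254400.00 mm³
ΣAy_c = (1440.00)(6.00) + (2000.00)(62.00) + (800.00)(117.00) = 226240.00 mm³
x_c = 254400.00 / 4240.00 = 60.00 mm
y_c = 226240.00 / 4240.00 = 53.36 mm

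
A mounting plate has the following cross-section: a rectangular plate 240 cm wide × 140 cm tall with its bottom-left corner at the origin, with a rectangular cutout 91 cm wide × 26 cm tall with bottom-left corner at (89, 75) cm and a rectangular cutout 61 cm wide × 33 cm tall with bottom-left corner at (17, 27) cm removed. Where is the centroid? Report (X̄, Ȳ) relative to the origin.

Part | A | x̄ᵢ | ȳᵢ | A·x̄ᵢ | A·ȳᵢ
plate | 33600.00 | 120.00 | 70.00 | 4032000.00 | 2352000.00
hole 1 | -2366.00 | 134.50 | 88.00 | -318227.00 | -208208.00
hole 2 | -2013.00 | 47.50 | 43.50 | -95617.50 | -87565.50
Σ | 29221.00 |  |  | 3618155.50 | 2056226.50
X̄ = 3618155.50 / 29221.00 = 123.82 cm
Ȳ = 2056226.50 / 29221.00 = 70.37 cm

X̄ = 123.82 cm, Ȳ = 70.37 cm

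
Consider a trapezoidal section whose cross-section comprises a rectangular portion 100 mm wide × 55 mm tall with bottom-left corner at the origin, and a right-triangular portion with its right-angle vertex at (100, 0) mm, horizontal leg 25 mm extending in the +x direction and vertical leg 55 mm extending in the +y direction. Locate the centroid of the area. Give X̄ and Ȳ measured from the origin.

Part | A | x̄ᵢ | ȳᵢ | A·x̄ᵢ | A·ȳᵢ
rectangular portion | 5500.00 | 50.00 | 27.50 | 275000.00 | 151250.00
triangular portion | 687.50 | 108.33 | 18.33 | 74479.17 | 12604.17
Σ | 6187.50 |  |  | 349479.17 | 163854.17
X̄ = 349479.17 / 6187.50 = 56.48 mm
Ȳ = 163854.17 / 6187.50 = 26.48 mm

X̄ = 56.48 mm, Ȳ = 26.48 mm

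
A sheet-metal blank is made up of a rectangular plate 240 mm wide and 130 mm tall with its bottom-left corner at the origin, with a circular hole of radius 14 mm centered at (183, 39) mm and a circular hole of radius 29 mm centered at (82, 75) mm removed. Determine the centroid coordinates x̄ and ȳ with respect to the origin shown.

x̄ = 122.20 mm, ȳ = 64.63 mm

plate: A = 240 × 130 = 31200.00, centroid at (120.00, 65.00).
hole 1: A = −π·14² = -615.75, centroid at (183.00, 39.00).
hole 2: A = −π·29² = -2642.08, centroid at (82.00, 75.00).
ΣA = 27942.17 mm²
ΣAx̄ = (31200.00)(120.00) + (-615.75)(183.00) + (-2642.08)(82.00) = 3414666.84 mm³
ΣAȳ = (31200.00)(65.00) + (-615.75)(39.00) + (-2642.08)(75.00) = 1805829.71 mm³
x̄ = 3414666.84 / 27942.17 = 122.20 mm
ȳ = 1805829.71 / 27942.17 = 64.63 mm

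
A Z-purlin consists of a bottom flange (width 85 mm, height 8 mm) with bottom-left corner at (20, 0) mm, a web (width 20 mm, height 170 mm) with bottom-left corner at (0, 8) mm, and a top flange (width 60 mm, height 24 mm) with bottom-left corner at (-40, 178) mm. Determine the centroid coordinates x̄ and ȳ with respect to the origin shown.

bottom flange: A = 85 × 8 = 680.00, centroid at (62.50, 4.00).
web: A = 20 × 170 = 3400.00, centroid at (10.00, 93.00).
top flange: A = 60 × 24 = 1440.00, centroid at (-10.00, 190.00).
ΣA = 5520.00 mm²
ΣAx̄ = (680.00)(62.50) + (3400.00)(10.00) + (1440.00)(-10.00) = 62100.00 mm³
ΣAȳ = (680.00)(4.00) + (3400.00)(93.00) + (1440.00)(190.00) = 592520.00 mm³
x̄ = 62100.00 / 5520.00 = 11.25 mm
ȳ = 592520.00 / 5520.00 = 107.34 mm

x̄ = 11.25 mm, ȳ = 107.34 mm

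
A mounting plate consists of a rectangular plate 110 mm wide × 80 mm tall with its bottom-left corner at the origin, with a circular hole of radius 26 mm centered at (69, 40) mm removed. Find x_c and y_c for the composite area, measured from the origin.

x_c = 50.55 mm, y_c = 40.00 mm

Part | A | x̄ᵢ | ȳᵢ | A·x̄ᵢ | A·ȳᵢ
plate | 8800.00 | 55.00 | 40.00 | 484000.00 | 352000.00
hole | -2123.72 | 69.00 | 40.00 | -146536.45 | -84948.67
Σ | 6676.28 |  |  | 337463.55 | 267051.33
x_c = 337463.55 / 6676.28 = 50.55 mm
y_c = 267051.33 / 6676.28 = 40.00 mm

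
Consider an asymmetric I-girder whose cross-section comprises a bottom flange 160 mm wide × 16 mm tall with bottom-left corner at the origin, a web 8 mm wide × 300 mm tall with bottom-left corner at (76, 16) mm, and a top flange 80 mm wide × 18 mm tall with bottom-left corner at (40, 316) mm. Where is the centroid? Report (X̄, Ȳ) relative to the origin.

X̄ = 80.00 mm, Ȳ = 138.57 mm

bottom flange: A = 160 × 16 = 2560.00, centroid at (80.00, 8.00).
web: A = 8 × 300 = 2400.00, centroid at (80.00, 166.00).
top flange: A = 80 × 18 = 1440.00, centroid at (80.00, 325.00).
ΣA = 6400.00 mm²
ΣAX̄ = (2560.00)(80.00) + (2400.00)(80.00) + (1440.00)(80.00) = 512000.00 mm³
ΣAȲ = (2560.00)(8.00) + (2400.00)(166.00) + (1440.00)(325.00) = 886880.00 mm³
X̄ = 512000.00 / 6400.00 = 80.00 mm
Ȳ = 886880.00 / 6400.00 = 138.57 mm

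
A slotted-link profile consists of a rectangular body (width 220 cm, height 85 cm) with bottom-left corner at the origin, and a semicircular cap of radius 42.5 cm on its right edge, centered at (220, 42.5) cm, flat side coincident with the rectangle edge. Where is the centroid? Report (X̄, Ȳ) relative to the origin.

rectangular body: A = 220 × 85 = 18700.00, centroid at (110.00, 42.50).
semicircular end: A = ½π·42.5² = 2837.25, centroid at (238.04, 42.50).
ΣA = 21537.25 cm², ΣAX̄ = 2732372.27 cm³, ΣAȲ = 915333.16 cm³.
X̄ = 2732372.27/21537.25 = 126.87 cm; Ȳ = 915333.16/21537.25 = 42.50 cm.

X̄ = 126.87 cm, Ȳ = 42.50 cm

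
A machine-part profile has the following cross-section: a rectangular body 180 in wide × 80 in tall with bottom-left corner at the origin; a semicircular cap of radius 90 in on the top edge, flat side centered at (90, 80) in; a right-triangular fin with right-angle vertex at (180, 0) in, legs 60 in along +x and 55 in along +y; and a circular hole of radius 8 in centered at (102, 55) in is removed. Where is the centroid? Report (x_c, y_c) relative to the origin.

rectangular body: A = 180 × 80 = 14400.00, centroid at (90.00, 40.00).
semicircular top: A = ½π·90² = 12723.45, centroid at (90.00, 118.20).
triangular fin: A = ½·60·55 = 1650.00, centroid at (200.00, 18.33).
hole: A = −π·8² = -201.06, centroid at (102.00, 55.00).
ΣA = 28572.39 in², ΣAx_c = 2750602.21 in³, ΣAy_c = 2099067.61 in³.
x_c = 2750602.21/28572.39 = 96.27 in; y_c = 2099067.61/28572.39 = 73.46 in.

x_c = 96.27 in, y_c = 73.46 in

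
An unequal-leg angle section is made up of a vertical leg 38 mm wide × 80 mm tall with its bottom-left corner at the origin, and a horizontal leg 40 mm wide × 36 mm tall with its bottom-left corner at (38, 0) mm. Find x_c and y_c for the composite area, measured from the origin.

vertical leg: A = 38 × 80 = 3040.00, centroid at (19.00, 40.00).
horizontal leg: A = 40 × 36 = 1440.00, centroid at (58.00, 18.00).
ΣA = 4480.00 mm²
ΣAx_c = (3040.00)(19.00) + (1440.00)(58.00) = 141280.00 mm³
ΣAy_c = (3040.00)(40.00) + (1440.00)(18.00) = 147520.00 mm³
x_c = 141280.00 / 4480.00 = 31.54 mm
y_c = 147520.00 / 4480.00 = 32.93 mm

x_c = 31.54 mm, y_c = 32.93 mm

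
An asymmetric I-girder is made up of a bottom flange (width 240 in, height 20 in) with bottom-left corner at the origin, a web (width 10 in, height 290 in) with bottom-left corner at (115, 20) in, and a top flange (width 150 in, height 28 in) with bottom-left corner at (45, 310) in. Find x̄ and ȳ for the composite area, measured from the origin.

bottom flange: A = 240 × 20 = 4800.00, centroid at (120.00, 10.00).
web: A = 10 × 290 = 2900.00, centroid at (120.00, 165.00).
top flange: A = 150 × 28 = 4200.00, centroid at (120.00, 324.00).
ΣA = 11900.00 in²
ΣAx̄ = (4800.00)(120.00) + (2900.00)(120.00) + (4200.00)(120.00) = 1428000.00 in³
ΣAȳ = (4800.00)(10.00) + (2900.00)(165.00) + (4200.00)(324.00) = 1887300.00 in³
x̄ = 1428000.00 / 11900.00 = 120.00 in
ȳ = 1887300.00 / 11900.00 = 158.60 in

x̄ = 120.00 in, ȳ = 158.60 in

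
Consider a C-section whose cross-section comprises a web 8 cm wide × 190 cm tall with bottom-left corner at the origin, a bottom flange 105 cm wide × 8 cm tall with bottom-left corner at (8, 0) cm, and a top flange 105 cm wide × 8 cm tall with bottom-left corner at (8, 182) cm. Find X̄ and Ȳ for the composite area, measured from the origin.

X̄ = 33.66 cm, Ȳ = 95.00 cm

web: A = 8 × 190 = 1520.00, centroid at (4.00, 95.00).
bottom flange: A = 105 × 8 = 840.00, centroid at (60.50, 4.00).
top flange: A = 105 × 8 = 840.00, centroid at (60.50, 186.00).
ΣA = 3200.00 cm², ΣAX̄ = 107720.00 cm³, ΣAȲ = 304000.00 cm³.
X̄ = 107720.00/3200.00 = 33.66 cm; Ȳ = 304000.00/3200.00 = 95.00 cm.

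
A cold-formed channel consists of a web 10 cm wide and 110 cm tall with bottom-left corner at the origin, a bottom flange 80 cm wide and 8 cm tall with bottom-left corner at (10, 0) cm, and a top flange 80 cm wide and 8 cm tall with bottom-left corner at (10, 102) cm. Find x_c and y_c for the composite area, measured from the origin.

web: A = 10 × 110 = 1100.00, centroid at (5.00, 55.00).
bottom flange: A = 80 × 8 = 640.00, centroid at (50.00, 4.00).
top flange: A = 80 × 8 = 640.00, centroid at (50.00, 106.00).
ΣA = 2380.00 cm², ΣAx_c = 69500.00 cm³, ΣAy_c = 130900.00 cm³.
x_c = 69500.00/2380.00 = 29.20 cm; y_c = 130900.00/2380.00 = 55.00 cm.

x_c = 29.20 cm, y_c = 55.00 cm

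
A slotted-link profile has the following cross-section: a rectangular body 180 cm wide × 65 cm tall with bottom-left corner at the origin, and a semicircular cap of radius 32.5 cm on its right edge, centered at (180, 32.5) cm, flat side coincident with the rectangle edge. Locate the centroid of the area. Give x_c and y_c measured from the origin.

rectangular body: A = 180 × 65 = 11700.00, centroid at (90.00, 32.50).
semicircular end: A = ½π·32.5² = 1659.15, centroid at (193.79, 32.50).
ΣA = 13359.15 cm², ΣAx_c = 1374533.07 cm³, ΣAy_c = 434172.49 cm³.
x_c = 1374533.07/13359.15 = 102.89 cm; y_c = 434172.49/13359.15 = 32.50 cm.

x_c = 102.89 cm, y_c = 32.50 cm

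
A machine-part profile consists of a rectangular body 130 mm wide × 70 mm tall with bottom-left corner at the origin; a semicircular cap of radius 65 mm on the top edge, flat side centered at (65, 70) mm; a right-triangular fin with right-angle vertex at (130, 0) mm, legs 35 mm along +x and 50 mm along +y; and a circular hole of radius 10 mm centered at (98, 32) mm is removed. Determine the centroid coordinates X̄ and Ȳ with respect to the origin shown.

rectangular body: A = 130 × 70 = 9100.00, centroid at (65.00, 35.00).
semicircular top: A = ½π·65² = 6636.61, centroid at (65.00, 97.59).
triangular fin: A = ½·35·50 = 875.00, centroid at (141.67, 16.67).
hole: A = −π·10² = -314.16, centroid at (98.00, 32.00).
ΣA = 16297.46 mm²
ΣAX̄ = (9100.00)(65.00) + (6636.61)(65.00) + (875.00)(141.67) + (-314.16)(98.00) = 1116050.67 mm³
ΣAȲ = (9100.00)(35.00) + (6636.61)(97.59) + (875.00)(16.67) + (-314.16)(32.00) = 970676.58 mm³
X̄ = 1116050.67 / 16297.46 = 68.48 mm
Ȳ = 970676.58 / 16297.46 = 59.56 mm

X̄ = 68.48 mm, Ȳ = 59.56 mm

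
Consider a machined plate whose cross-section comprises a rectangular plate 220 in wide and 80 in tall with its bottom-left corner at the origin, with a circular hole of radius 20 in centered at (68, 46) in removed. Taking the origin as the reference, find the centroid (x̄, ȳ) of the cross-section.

x̄ = 113.23 in, ȳ = 39.54 in

plate: A = 220 × 80 = 17600.00, centroid at (110.00, 40.00).
hole: A = −π·20² = -1256.64, centroid at (68.00, 46.00).
ΣA = 16343.36 in², ΣAx̄ = 1850548.68 in³, ΣAȳ = 646194.70 in³.
x̄ = 1850548.68/16343.36 = 113.23 in; ȳ = 646194.70/16343.36 = 39.54 in.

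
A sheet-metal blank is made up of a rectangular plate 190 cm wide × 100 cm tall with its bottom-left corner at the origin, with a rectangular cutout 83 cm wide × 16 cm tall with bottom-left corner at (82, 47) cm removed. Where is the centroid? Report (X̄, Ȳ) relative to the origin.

X̄ = 92.86 cm, Ȳ = 49.62 cm

Part | A | x̄ᵢ | ȳᵢ | A·x̄ᵢ | A·ȳᵢ
plate | 19000.00 | 95.00 | 50.00 | 1805000.00 | 950000.00
hole | -1328.00 | 123.50 | 55.00 | -164008.00 | -73040.00
Σ | 17672.00 |  |  | 1640992.00 | 876960.00
X̄ = 1640992.00 / 17672.00 = 92.86 cm
Ȳ = 876960.00 / 17672.00 = 49.62 cm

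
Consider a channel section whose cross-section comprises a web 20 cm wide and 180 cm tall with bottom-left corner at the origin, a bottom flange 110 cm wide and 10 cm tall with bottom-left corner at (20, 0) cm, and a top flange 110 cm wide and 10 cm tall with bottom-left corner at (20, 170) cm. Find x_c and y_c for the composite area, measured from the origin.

web: A = 20 × 180 = 3600.00, centroid at (10.00, 90.00).
bottom flange: A = 110 × 10 = 1100.00, centroid at (75.00, 5.00).
top flange: A = 110 × 10 = 1100.00, centroid at (75.00, 175.00).
ΣA = 5800.00 cm², ΣAx_c = 201000.00 cm³, ΣAy_c = 522000.00 cm³.
x_c = 201000.00/5800.00 = 34.66 cm; y_c = 522000.00/5800.00 = 90.00 cm.

x_c = 34.66 cm, y_c = 90.00 cm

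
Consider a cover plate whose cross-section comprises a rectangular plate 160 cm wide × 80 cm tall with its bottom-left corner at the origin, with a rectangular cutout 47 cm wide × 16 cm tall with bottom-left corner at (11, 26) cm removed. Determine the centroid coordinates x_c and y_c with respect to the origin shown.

x_c = 82.84 cm, y_c = 40.37 cm

Part | A | x̄ᵢ | ȳᵢ | A·x̄ᵢ | A·ȳᵢ
plate | 12800.00 | 80.00 | 40.00 | 1024000.00 | 512000.00
hole | -752.00 | 34.50 | 34.00 | -25944.00 | -25568.00
Σ | 12048.00 |  |  | 998056.00 | 486432.00
x_c = 998056.00 / 12048.00 = 82.84 cm
y_c = 486432.00 / 12048.00 = 40.37 cm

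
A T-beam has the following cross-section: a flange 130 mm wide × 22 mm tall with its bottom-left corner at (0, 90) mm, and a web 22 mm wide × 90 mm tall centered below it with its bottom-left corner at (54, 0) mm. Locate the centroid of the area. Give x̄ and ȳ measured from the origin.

web: A = 22 × 90 = 1980.00, centroid at (65.00, 45.00).
flange: A = 130 × 22 = 2860.00, centroid at (65.00, 101.00).
ΣA = 4840.00 mm²
ΣAx̄ = (1980.00)(65.00) + (2860.00)(65.00) = 314600.00 mm³
ΣAȳ = (1980.00)(45.00) + (2860.00)(101.00) = 377960.00 mm³
x̄ = 314600.00 / 4840.00 = 65.00 mm
ȳ = 377960.00 / 4840.00 = 78.09 mm

x̄ = 65.00 mm, ȳ = 78.09 mm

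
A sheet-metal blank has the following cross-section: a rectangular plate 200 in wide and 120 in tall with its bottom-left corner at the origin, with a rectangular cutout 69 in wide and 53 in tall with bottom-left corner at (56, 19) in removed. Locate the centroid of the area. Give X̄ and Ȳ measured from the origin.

plate: A = 200 × 120 = 24000.00, centroid at (100.00, 60.00).
hole: A = −(69 × 53) = -3657.00, centroid at (90.50, 45.50).
ΣA = 20343.00 in², ΣAX̄ = 2069041.50 in³, ΣAȲ = 1273606.50 in³.
X̄ = 2069041.50/20343.00 = 101.71 in; Ȳ = 1273606.50/20343.00 = 62.61 in.

X̄ = 101.71 in, Ȳ = 62.61 in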